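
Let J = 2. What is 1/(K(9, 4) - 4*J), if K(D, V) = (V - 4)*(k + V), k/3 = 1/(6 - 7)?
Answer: -1/8 ≈ -0.12500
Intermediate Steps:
k = -3 (k = 3/(6 - 7) = 3/(-1) = 3*(-1) = -3)
K(D, V) = (-4 + V)*(-3 + V) (K(D, V) = (V - 4)*(-3 + V) = (-4 + V)*(-3 + V))
1/(K(9, 4) - 4*J) = 1/((12 + 4**2 - 7*4) - 4*2) = 1/((12 + 16 - 28) - 8) = 1/(0 - 8) = 1/(-8) = -1/8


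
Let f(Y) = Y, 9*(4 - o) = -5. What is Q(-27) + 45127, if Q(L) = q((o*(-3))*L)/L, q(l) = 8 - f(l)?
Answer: 1218790/27 ≈ 45140.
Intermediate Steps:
o = 41/9 (o = 4 - 1/9*(-5) = 4 + 5/9 = 41/9 ≈ 4.5556)
q(l) = 8 - l
Q(L) = (8 + 41*L/3)/L (Q(L) = (8 - (41/9)*(-3)*L)/L = (8 - (-41)*L/3)/L = (8 + 41*L/3)/L)
Q(-27) + 45127 = (41/3 + 8/(-27)) + 45127 = (41/3 + 8*(-1/27)) + 45127 = (41/3 - 8/27) + 45127 = 361/27 + 45127 = 1218790/27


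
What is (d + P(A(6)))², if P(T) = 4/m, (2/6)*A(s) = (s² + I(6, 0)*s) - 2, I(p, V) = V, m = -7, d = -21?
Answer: 22801/49 ≈ 465.33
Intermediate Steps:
A(s) = -6 + 3*s² (A(s) = 3*((s² + 0*s) - 2) = 3*((s² + 0) - 2) = 3*(s² - 2) = 3*(-2 + s²) = -6 + 3*s²)
P(T) = -4/7 (P(T) = 4/(-7) = 4*(-⅐) = -4/7)
(d + P(A(6)))² = (-21 - 4/7)² = (-151/7)² = 22801/49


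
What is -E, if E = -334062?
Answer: 334062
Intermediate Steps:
-E = -1*(-334062) = 334062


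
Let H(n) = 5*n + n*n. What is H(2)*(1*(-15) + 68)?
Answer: 742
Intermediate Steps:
H(n) = n² + 5*n (H(n) = 5*n + n² = n² + 5*n)
H(2)*(1*(-15) + 68) = (2*(5 + 2))*(1*(-15) + 68) = (2*7)*(-15 + 68) = 14*53 = 742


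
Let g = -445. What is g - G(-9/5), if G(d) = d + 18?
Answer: -2306/5 ≈ -461.20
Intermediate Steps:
G(d) = 18 + d
g - G(-9/5) = -445 - (18 - 9/5) = -445 - 1*81/5 = -445 - 81/5 = -2306/5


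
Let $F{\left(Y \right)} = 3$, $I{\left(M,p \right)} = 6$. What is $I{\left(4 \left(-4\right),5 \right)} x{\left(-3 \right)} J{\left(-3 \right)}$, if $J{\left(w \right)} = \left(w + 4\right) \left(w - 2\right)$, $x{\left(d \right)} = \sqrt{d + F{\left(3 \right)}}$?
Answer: $0$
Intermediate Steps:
$x{\left(d \right)} = \sqrt{3 + d}$ ($x{\left(d \right)} = \sqrt{d + 3} = \sqrt{3 + d}$)
$J{\left(w \right)} = \left(-2 + w\right) \left(4 + w\right)$ ($J{\left(w \right)} = \left(4 + w\right) \left(-2 + w\right) = \left(-2 + w\right) \left(4 + w\right)$)
$I{\left(4 \left(-4\right),5 \right)} x{\left(-3 \right)} J{\left(-3 \right)} = 6 \sqrt{3 - 3} \left(-8 + \left(-3\right)^{2} + 2 \left(-3\right)\right) = 6 \sqrt{0} \left(-8 + 9 - 6\right) = 6 \cdot 0 \left(-5\right) = 0 \left(-5\right) = 0$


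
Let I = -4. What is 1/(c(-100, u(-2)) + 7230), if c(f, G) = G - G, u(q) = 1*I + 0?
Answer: 1/7230 ≈ 0.00013831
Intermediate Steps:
u(q) = -4 (u(q) = 1*(-4) + 0 = -4 + 0 = -4)
c(f, G) = 0
1/(c(-100, u(-2)) + 7230) = 1/(0 + 7230) = 1/7230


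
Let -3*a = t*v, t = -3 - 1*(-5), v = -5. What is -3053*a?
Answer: -30530/3 ≈ -10177.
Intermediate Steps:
t = 2 (t = -3 + 5 = 2)
a = 10/3 (a = -2*(-5)/3 = -⅓*(-10) = 10/3 ≈ 3.3333)
-3053*a = -3053*10/3 = -30530/3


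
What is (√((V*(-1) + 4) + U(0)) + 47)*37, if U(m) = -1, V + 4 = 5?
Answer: 1739 + 37*√2 ≈ 1791.3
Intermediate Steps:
V = 1 (V = -4 + 5 = 1)
(√((V*(-1) + 4) + U(0)) + 47)*37 = (√((1*(-1) + 4) - 1) + 47)*37 = (√((-1 + 4) - 1) + 47)*37 = (√(3 - 1) + 47)*37 = (√2 + 47)*37 = (47 + √2)*37 = 1739 + 37*√2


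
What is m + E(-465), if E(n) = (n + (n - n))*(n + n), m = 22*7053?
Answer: 587616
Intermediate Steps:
m = 155166
E(n) = 2*n**2 (E(n) = (n + 0)*(2*n) = n*(2*n) = 2*n**2)
m + E(-465) = 155166 + 2*(-465)**2 = 155166 + 2*216225 = 155166 + 432450 = 587616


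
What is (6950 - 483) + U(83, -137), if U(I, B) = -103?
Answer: 6364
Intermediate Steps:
(6950 - 483) + U(83, -137) = (6950 - 483) - 103 = 6467 - 103 = 6364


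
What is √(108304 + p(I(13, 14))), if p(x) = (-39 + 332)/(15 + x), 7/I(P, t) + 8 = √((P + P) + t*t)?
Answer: √(-12240696 + 1624853*√222)/√(-113 + 15*√222) ≈ 329.12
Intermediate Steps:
I(P, t) = 7/(-8 + √(t² + 2*P)) (I(P, t) = 7/(-8 + √((P + P) + t*t)) = 7/(-8 + √(2*P + t²)) = 7/(-8 + √(t² + 2*P)))
p(x) = 293/(15 + x)
√(108304 + p(I(13, 14))) = √(108304 + 293/(15 + 7/(-8 + √(14² + 2*13)))) = √(108304 + 293/(15 + 7/(-8 + √(196 + 26)))) = √(108304 + 293/(15 + 7/(-8 + √222)))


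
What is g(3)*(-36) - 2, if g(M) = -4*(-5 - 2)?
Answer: -1010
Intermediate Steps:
g(M) = 28 (g(M) = -4*(-7) = 28)
g(3)*(-36) - 2 = 28*(-36) - 2 = -1008 - 2 = -1010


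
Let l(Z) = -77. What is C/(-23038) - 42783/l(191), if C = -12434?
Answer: 493296086/886963 ≈ 556.16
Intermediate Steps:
C/(-23038) - 42783/l(191) = -12434/(-23038) - 42783/(-77) = -12434*(-1/23038) - 42783*(-1/77) = 6217/11519 + 42783/77 = 493296086/886963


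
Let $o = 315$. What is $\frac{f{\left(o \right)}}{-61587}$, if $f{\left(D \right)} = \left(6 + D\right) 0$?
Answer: $0$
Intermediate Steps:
$f{\left(D \right)} = 0$
$\frac{f{\left(o \right)}}{-61587} = \frac{0}{-61587} = 0 \left(- \frac{1}{61587}\right) = 0$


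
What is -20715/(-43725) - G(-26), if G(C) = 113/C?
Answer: 365301/75790 ≈ 4.8199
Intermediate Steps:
-20715/(-43725) - G(-26) = -20715/(-43725) - 113/(-26) = -20715*(-1/43725) - 113*(-1)/26 = 1381/2915 - 1*(-113/26) = 1381/2915 + 113/26 = 365301/75790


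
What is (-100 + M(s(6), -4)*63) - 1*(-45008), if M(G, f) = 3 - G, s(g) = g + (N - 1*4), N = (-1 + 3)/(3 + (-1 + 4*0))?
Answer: 44908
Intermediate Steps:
N = 1 (N = 2/(3 + (-1 + 0)) = 2/(3 - 1) = 2/2 = 2*(1/2) = 1)
s(g) = -3 + g (s(g) = g + (1 - 1*4) = g + (1 - 4) = g - 3 = -3 + g)
(-100 + M(s(6), -4)*63) - 1*(-45008) = (-100 + (3 - (-3 + 6))*63) - 1*(-45008) = (-100 + (3 - 1*3)*63) + 45008 = (-100 + (3 - 3)*63) + 45008 = (-100 + 0*63) + 45008 = (-100 + 0) + 45008 = -100 + 45008 = 44908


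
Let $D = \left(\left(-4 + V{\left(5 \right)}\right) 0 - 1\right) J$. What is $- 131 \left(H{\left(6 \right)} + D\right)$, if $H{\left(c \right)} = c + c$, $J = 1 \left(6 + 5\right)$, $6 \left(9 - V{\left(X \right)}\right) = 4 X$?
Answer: $-131$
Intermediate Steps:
$V{\left(X \right)} = 9 - \frac{2 X}{3}$ ($V{\left(X \right)} = 9 - \frac{4 X}{6} = 9 - \frac{2 X}{3}$)
$J = 11$ ($J = 1 \cdot 11 = 11$)
$H{\left(c \right)} = 2 c$
$D = -11$ ($D = \left(\left(-4 + \left(9 - \frac{10}{3}\right)\right) 0 - 1\right) 11 = \left(\left(-4 + \frac{17}{3}\right) 0 - 1\right) 11 = \left(\frac{5}{3} \cdot 0 - 1\right) 11 = \left(0 - 1\right) 11 = \left(-1\right) 11 = -11$)
$- 131 \left(H{\left(6 \right)} + D\right) = - 131 \left(2 \cdot 6 - 11\right) = - 131 \left(12 - 11\right) = \left(-131\right) 1 = -131$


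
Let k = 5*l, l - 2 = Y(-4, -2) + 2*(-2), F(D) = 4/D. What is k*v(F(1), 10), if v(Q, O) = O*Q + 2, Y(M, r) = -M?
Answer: 420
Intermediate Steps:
v(Q, O) = 2 + O*Q
l = 2 (l = 2 + (-1*(-4) + 2*(-2)) = 2 + (4 - 4) = 2 + 0 = 2)
k = 10 (k = 5*2 = 10)
k*v(F(1), 10) = 10*(2 + 10*(4/1)) = 10*(2 + 10*(4*1)) = 10*(2 + 10*4) = 10*(2 + 40) = 10*42 = 420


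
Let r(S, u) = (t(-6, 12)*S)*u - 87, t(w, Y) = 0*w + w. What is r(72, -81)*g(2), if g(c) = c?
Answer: 69810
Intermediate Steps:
t(w, Y) = w (t(w, Y) = 0 + w = w)
r(S, u) = -87 - 6*S*u (r(S, u) = (-6*S)*u - 87 = -6*S*u - 87 = -87 - 6*S*u)
r(72, -81)*g(2) = (-87 - 6*72*(-81))*2 = (-87 + 34992)*2 = 34905*2 = 69810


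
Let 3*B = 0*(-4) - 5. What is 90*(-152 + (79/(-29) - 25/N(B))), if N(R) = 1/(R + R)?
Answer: -186330/29 ≈ -6425.2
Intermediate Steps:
B = -5/3 (B = (0*(-4) - 5)/3 = (0 - 5)/3 = (⅓)*(-5) = -5/3 ≈ -1.6667)
N(R) = 1/(2*R)
90*(-152 + (79/(-29) - 25/N(B))) = 90*(-152 + (79/(-29) - 25/(1/(2*(-5/3))))) = 90*(-152 + (79*(-1/29) - 25/((½)*(-⅗)))) = 90*(-152 + (-79/29 - 25/(-3/10))) = 90*(-152 + (-79/29 - 25*(-10/3))) = 90*(-152 + (-79/29 + 250/3)) = 90*(-152 + 7013/87) = 90*(-6211/87) = -186330/29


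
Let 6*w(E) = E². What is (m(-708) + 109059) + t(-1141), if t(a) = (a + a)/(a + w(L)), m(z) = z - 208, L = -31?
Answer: 636435247/5885 ≈ 1.0815e+5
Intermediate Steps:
w(E) = E²/6
m(z) = -208 + z
t(a) = 2*a/(961/6 + a) (t(a) = (a + a)/(a + (⅙)*(-31)²) = (2*a)/(a + (⅙)*961) = (2*a)/(a + 961/6) = (2*a)/(961/6 + a) = 2*a/(961/6 + a))
(m(-708) + 109059) + t(-1141) = ((-208 - 708) + 109059) + 12*(-1141)/(961 + 6*(-1141)) = (-916 + 109059) + 12*(-1141)/(961 - 6846) = 108143 + 12*(-1141)/(-5885) = 108143 + 12*(-1141)*(-1/5885) = 108143 + 13692/5885 = 636435247/5885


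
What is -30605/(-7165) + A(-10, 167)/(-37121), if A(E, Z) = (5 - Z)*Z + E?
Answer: 266000353/53194393 ≈ 5.0005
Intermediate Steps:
A(E, Z) = E + Z*(5 - Z) (A(E, Z) = Z*(5 - Z) + E = E + Z*(5 - Z))
-30605/(-7165) + A(-10, 167)/(-37121) = -30605/(-7165) + (-10 - 1*167² + 5*167)/(-37121) = -30605*(-1/7165) + (-10 - 1*27889 + 835)*(-1/37121) = 6121/1433 + (-10 - 27889 + 835)*(-1/37121) = 6121/1433 - 27064*(-1/37121) = 6121/1433 + 27064/37121 = 266000353/53194393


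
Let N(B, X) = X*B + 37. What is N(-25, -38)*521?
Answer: 514227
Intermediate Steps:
N(B, X) = 37 + B*X (N(B, X) = B*X + 37 = 37 + B*X)
N(-25, -38)*521 = (37 - 25*(-38))*521 = (37 + 950)*521 = 987*521 = 514227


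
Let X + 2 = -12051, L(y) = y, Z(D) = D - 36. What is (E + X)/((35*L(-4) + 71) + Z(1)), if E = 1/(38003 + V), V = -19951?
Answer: 217580755/1877408 ≈ 115.89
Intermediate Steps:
Z(D) = -36 + D
E = 1/18052 (E = 1/(38003 - 19951) = 1/18052 ≈ 5.5396e-5)
X = -12053 (X = -2 - 12051 = -12053)
(E + X)/((35*L(-4) + 71) + Z(1)) = (1/18052 - 12053)/((35*(-4) + 71) + (-36 + 1)) = -217580755/(18052*((-140 + 71) - 35)) = -217580755/(18052*(-69 - 35)) = -217580755/18052/(-104) = -217580755/18052*(-1/104) = 217580755/1877408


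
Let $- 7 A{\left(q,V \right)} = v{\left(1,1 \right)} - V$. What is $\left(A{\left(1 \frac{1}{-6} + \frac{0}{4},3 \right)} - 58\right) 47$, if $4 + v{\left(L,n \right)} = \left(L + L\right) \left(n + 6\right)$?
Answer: $-2773$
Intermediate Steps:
$v{\left(L,n \right)} = -4 + 2 L \left(6 + n\right)$ ($v{\left(L,n \right)} = -4 + \left(L + L\right) \left(n + 6\right) = -4 + 2 L \left(6 + n\right)$)
$A{\left(q,V \right)} = - \frac{10}{7} + \frac{V}{7}$ ($A{\left(q,V \right)} = - \frac{\left(-4 + 12 \cdot 1 + 2 \cdot 1 \cdot 1\right) - V}{7} = - \frac{\left(-4 + 12 + 2\right) - V}{7} = - \frac{10 - V}{7} = - \frac{10}{7} + \frac{V}{7}$)
$\left(A{\left(1 \frac{1}{-6} + \frac{0}{4},3 \right)} - 58\right) 47 = \left(\left(- \frac{10}{7} + \frac{1}{7} \cdot 3\right) - 58\right) 47 = \left(\left(- \frac{10}{7} + \frac{3}{7}\right) - 58\right) 47 = \left(-1 - 58\right) 47 = \left(-59\right) 47 = -2773$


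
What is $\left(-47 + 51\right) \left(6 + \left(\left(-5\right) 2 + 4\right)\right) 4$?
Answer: $0$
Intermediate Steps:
$\left(-47 + 51\right) \left(6 + \left(\left(-5\right) 2 + 4\right)\right) 4 = 4 \left(6 + \left(-10 + 4\right)\right) 4 = 4 \left(6 - 6\right) 4 = 4 \cdot 0 \cdot 4 = 4 \cdot 0 = 0$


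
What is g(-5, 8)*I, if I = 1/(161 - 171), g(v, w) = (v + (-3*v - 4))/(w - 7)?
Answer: -⅗ ≈ -0.60000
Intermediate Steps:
g(v, w) = (-4 - 2*v)/(-7 + w) (g(v, w) = (v + (-4 - 3*v))/(-7 + w) = (-4 - 2*v)/(-7 + w))
I = -⅒ (I = 1/(-10) = -⅒ ≈ -0.10000)
g(-5, 8)*I = (2*(-2 - 1*(-5))/(-7 + 8))*(-⅒) = (2*(-2 + 5)/1)*(-⅒) = (2*1*3)*(-⅒) = 6*(-⅒) = -⅗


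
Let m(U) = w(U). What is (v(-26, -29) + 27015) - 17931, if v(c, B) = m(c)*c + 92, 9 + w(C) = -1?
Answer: 9436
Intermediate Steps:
w(C) = -10 (w(C) = -9 - 1 = -10)
m(U) = -10
v(c, B) = 92 - 10*c (v(c, B) = -10*c + 92 = 92 - 10*c)
(v(-26, -29) + 27015) - 17931 = ((92 - 10*(-26)) + 27015) - 17931 = ((92 + 260) + 27015) - 17931 = (352 + 27015) - 17931 = 27367 - 17931 = 9436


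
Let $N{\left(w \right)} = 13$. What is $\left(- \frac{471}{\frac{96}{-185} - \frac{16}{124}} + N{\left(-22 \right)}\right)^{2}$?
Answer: $\frac{7559711757049}{13808656} \approx 5.4746 \cdot 10^{5}$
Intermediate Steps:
$\left(- \frac{471}{\frac{96}{-185} - \frac{16}{124}} + N{\left(-22 \right)}\right)^{2} = \left(- \frac{471}{\frac{96}{-185} - \frac{16}{124}} + 13\right)^{2} = \left(- \frac{471}{96 \left(- \frac{1}{185}\right) - \frac{4}{31}} + 13\right)^{2} = \left(- \frac{471}{- \frac{96}{185} - \frac{4}{31}} + 13\right)^{2} = \left(- \frac{471}{- \frac{3716}{5735}} + 13\right)^{2} = \left(\left(-471\right) \left(- \frac{5735}{3716}\right) + 13\right)^{2} = \left(\frac{2701185}{3716} + 13\right)^{2} = \left(\frac{2749493}{3716}\right)^{2} = \frac{7559711757049}{13808656}$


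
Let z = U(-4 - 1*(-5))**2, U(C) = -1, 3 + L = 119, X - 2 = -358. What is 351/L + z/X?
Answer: 15605/5162 ≈ 3.0231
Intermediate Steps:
X = -356 (X = 2 - 358 = -356)
L = 116 (L = -3 + 119 = 116)
z = 1 (z = (-1)**2 = 1)
351/L + z/X = 351/116 + 1/(-356) = 351*(1/116) + 1*(-1/356) = 351/116 - 1/356 = 15605/5162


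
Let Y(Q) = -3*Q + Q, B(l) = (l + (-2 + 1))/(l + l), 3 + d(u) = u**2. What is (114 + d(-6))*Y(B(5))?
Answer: -588/5 ≈ -117.60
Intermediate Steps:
d(u) = -3 + u**2
B(l) = (-1 + l)/(2*l) (B(l) = (l - 1)/((2*l)) = (-1 + l)*(1/(2*l)) = (-1 + l)/(2*l))
Y(Q) = -2*Q
(114 + d(-6))*Y(B(5)) = (114 + (-3 + (-6)**2))*(-(-1 + 5)/5) = (114 + (-3 + 36))*(-4/5) = (114 + 33)*(-2*2/5) = 147*(-4/5) = -588/5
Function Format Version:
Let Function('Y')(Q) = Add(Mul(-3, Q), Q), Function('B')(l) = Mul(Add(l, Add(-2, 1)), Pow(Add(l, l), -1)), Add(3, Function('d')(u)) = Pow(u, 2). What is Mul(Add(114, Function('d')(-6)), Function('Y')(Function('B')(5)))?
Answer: Rational(-588, 5) ≈ -117.60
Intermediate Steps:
Function('d')(u) = Add(-3, Pow(u, 2))
Function('B')(l) = Mul(Rational(1, 2), Pow(l, -1), Add(-1, l)) (Function('B')(l) = Mul(Add(l, -1), Pow(Mul(2, l), -1)) = Mul(Add(-1, l), Mul(Rational(1, 2), Pow(l, -1))) = Mul(Rational(1, 2), Pow(l, -1), Add(-1, l)))
Function('Y')(Q) = Mul(-2, Q)
Mul(Add(114, Function('d')(-6)), Function('Y')(Function('B')(5))) = Mul(Add(114, Add(-3, Pow(-6, 2))), Mul(-2, Mul(Rational(1, 2), Pow(5, -1), Add(-1, 5)))) = Mul(Add(114, Add(-3, 36)), Mul(-2, Mul(Rational(1, 2), Rational(1, 5), 4))) = Mul(Add(114, 33), Mul(-2, Rational(2, 5))) = Mul(147, Rational(-4, 5)) = Rational(-588, 5)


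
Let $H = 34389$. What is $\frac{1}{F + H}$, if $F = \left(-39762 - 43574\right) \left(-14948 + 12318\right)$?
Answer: $\frac{1}{219208069} \approx 4.5619 \cdot 10^{-9}$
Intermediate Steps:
$F = 219173680$ ($F = \left(-83336\right) \left(-2630\right) = 219173680$)
$\frac{1}{F + H} = \frac{1}{219173680 + 34389} = \frac{1}{219208069}$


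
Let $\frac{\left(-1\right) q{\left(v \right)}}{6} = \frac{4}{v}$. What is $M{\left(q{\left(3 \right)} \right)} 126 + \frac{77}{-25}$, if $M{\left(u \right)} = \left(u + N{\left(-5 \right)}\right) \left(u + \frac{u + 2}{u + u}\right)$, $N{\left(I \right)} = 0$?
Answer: $\frac{192073}{25} \approx 7682.9$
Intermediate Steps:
$q{\left(v \right)} = - \frac{24}{v}$ ($q{\left(v \right)} = - 6 \frac{4}{v} = - \frac{24}{v}$)
$M{\left(u \right)} = u \left(u + \frac{2 + u}{2 u}\right)$ ($M{\left(u \right)} = \left(u + 0\right) \left(u + \frac{u + 2}{u + u}\right) = u \left(u + \frac{2 + u}{2 u}\right)$)
$M{\left(q{\left(3 \right)} \right)} 126 + \frac{77}{-25} = \left(1 + \left(- \frac{24}{3}\right)^{2} + \frac{\left(-24\right) \frac{1}{3}}{2}\right) 126 + \frac{77}{-25} = \left(1 + \left(\left(-24\right) \frac{1}{3}\right)^{2} + \frac{\left(-24\right) \frac{1}{3}}{2}\right) 126 + 77 \left(- \frac{1}{25}\right) = \left(1 + \left(-8\right)^{2} + \frac{1}{2} \left(-8\right)\right) 126 - \frac{77}{25} = \left(1 + 64 - 4\right) 126 - \frac{77}{25} = 61 \cdot 126 - \frac{77}{25} = 7686 - \frac{77}{25} = \frac{192073}{25}$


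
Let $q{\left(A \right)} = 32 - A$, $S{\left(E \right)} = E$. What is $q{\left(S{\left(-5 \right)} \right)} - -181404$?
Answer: $181441$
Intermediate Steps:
$q{\left(S{\left(-5 \right)} \right)} - -181404 = \left(32 - -5\right) - -181404 = \left(32 + 5\right) + 181404 = 37 + 181404 = 181441$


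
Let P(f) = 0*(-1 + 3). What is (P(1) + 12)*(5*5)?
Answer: 300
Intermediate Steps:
P(f) = 0 (P(f) = 0*2 = 0)
(P(1) + 12)*(5*5) = (0 + 12)*(5*5) = 12*25 = 300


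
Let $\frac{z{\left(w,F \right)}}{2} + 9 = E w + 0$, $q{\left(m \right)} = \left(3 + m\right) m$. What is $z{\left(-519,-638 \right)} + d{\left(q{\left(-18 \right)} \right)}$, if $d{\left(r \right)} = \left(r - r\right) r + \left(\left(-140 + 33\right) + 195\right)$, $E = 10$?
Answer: $-10310$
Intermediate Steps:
$q{\left(m \right)} = m \left(3 + m\right)$
$z{\left(w,F \right)} = -18 + 20 w$ ($z{\left(w,F \right)} = -18 + 2 \left(10 w + 0\right) = -18 + 2 \cdot 10 w = -18 + 20 w$)
$d{\left(r \right)} = 88$ ($d{\left(r \right)} = 0 r + \left(-107 + 195\right) = 0 + 88 = 88$)
$z{\left(-519,-638 \right)} + d{\left(q{\left(-18 \right)} \right)} = \left(-18 + 20 \left(-519\right)\right) + 88 = \left(-18 - 10380\right) + 88 = -10398 + 88 = -10310$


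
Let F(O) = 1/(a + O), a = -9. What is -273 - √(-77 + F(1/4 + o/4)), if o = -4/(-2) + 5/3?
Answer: -273 - 5*I*√6815/47 ≈ -273.0 - 8.7822*I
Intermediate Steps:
o = 11/3 (o = -4*(-½) + 5*(⅓) = 2 + 5/3 = 11/3 ≈ 3.6667)
F(O) = 1/(-9 + O)
-273 - √(-77 + F(1/4 + o/4)) = -273 - √(-77 + 1/(-9 + (1/4 + (11/3)/4))) = -273 - √(-77 + 1/(-9 + (1*(¼) + (11/3)*(¼)))) = -273 - √(-77 + 1/(-9 + (¼ + 11/12))) = -273 - √(-77 + 1/(-9 + 7/6)) = -273 - √(-77 + 1/(-47/6)) = -273 - √(-77 - 6/47) = -273 - √(-3625/47) = -273 - 5*I*√6815/47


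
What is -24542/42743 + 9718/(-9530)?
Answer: -324630867/203670395 ≈ -1.5939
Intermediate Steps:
-24542/42743 + 9718/(-9530) = -24542*1/42743 + 9718*(-1/9530) = -24542/42743 - 4859/4765 = -324630867/203670395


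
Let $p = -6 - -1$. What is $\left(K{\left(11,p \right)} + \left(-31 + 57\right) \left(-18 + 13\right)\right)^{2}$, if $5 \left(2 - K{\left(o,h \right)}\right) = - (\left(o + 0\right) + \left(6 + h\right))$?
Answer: $\frac{394384}{25} \approx 15775.0$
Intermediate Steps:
$p = -5$ ($p = -6 + 1 = -5$)
$K{\left(o,h \right)} = \frac{16}{5} + \frac{h}{5} + \frac{o}{5}$ ($K{\left(o,h \right)} = 2 - \frac{\left(-1\right) \left(\left(o + 0\right) + \left(6 + h\right)\right)}{5} = 2 - \frac{\left(-1\right) \left(o + \left(6 + h\right)\right)}{5} = 2 - \frac{\left(-1\right) \left(6 + h + o\right)}{5} = 2 - \frac{-6 - h - o}{5} = 2 + \left(\frac{6}{5} + \frac{h}{5} + \frac{o}{5}\right) = \frac{16}{5} + \frac{h}{5} + \frac{o}{5}$)
$\left(K{\left(11,p \right)} + \left(-31 + 57\right) \left(-18 + 13\right)\right)^{2} = \left(\left(\frac{16}{5} + \frac{1}{5} \left(-5\right) + \frac{1}{5} \cdot 11\right) + \left(-31 + 57\right) \left(-18 + 13\right)\right)^{2} = \left(\left(\frac{16}{5} - 1 + \frac{11}{5}\right) + 26 \left(-5\right)\right)^{2} = \left(\frac{22}{5} - 130\right)^{2} = \left(- \frac{628}{5}\right)^{2} = \frac{394384}{25}$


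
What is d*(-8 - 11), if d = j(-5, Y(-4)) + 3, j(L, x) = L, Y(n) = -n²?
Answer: 38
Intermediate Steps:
d = -2 (d = -5 + 3 = -2)
d*(-8 - 11) = -2*(-8 - 11) = -2*(-19) = 38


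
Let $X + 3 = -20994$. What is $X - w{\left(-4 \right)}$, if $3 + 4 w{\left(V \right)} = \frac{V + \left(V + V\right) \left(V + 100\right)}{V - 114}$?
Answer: $- \frac{4955501}{236} \approx -20998.0$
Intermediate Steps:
$X = -20997$ ($X = -3 - 20994 = -20997$)
$w{\left(V \right)} = - \frac{3}{4} + \frac{V + 2 V \left(100 + V\right)}{4 \left(-114 + V\right)}$ ($w{\left(V \right)} = - \frac{3}{4} + \frac{\left(V + \left(V + V\right) \left(V + 100\right)\right) \frac{1}{V - 114}}{4} = - \frac{3}{4} + \frac{\left(V + 2 V \left(100 + V\right)\right) \frac{1}{-114 + V}}{4} = - \frac{3}{4} + \frac{\frac{1}{-114 + V} \left(V + 2 V \left(100 + V\right)\right)}{4} = - \frac{3}{4} + \frac{V + 2 V \left(100 + V\right)}{4 \left(-114 + V\right)}$)
$X - w{\left(-4 \right)} = -20997 - \frac{171 + \left(-4\right)^{2} + 99 \left(-4\right)}{2 \left(-114 - 4\right)} = -20997 - \frac{171 + 16 - 396}{2 \left(-118\right)} = -20997 - \frac{1}{2} \left(- \frac{1}{118}\right) \left(-209\right) = -20997 - \frac{209}{236} = - \frac{4955501}{236}$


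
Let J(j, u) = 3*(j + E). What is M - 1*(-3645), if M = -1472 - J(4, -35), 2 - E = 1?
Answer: 2158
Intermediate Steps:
E = 1 (E = 2 - 1*1 = 2 - 1 = 1)
J(j, u) = 3 + 3*j (J(j, u) = 3*(j + 1) = 3*(1 + j) = 3 + 3*j)
M = -1487 (M = -1472 - (3 + 3*4) = -1472 - (3 + 12) = -1472 - 1*15 = -1472 - 15 = -1487)
M - 1*(-3645) = -1487 - 1*(-3645) = -1487 + 3645 = 2158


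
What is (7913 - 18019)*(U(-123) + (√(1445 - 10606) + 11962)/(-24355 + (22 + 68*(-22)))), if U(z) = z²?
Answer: -3948969817774/25829 + 10106*I*√9161/25829 ≈ -1.5289e+8 + 37.449*I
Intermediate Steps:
(7913 - 18019)*(U(-123) + (√(1445 - 10606) + 11962)/(-24355 + (22 + 68*(-22)))) = (7913 - 18019)*((-123)² + (√(1445 - 10606) + 11962)/(-24355 + (22 + 68*(-22)))) = -10106*(15129 + (√(-9161) + 11962)/(-24355 + (22 - 1496))) = -10106*(15129 + (I*√9161 + 11962)/(-24355 - 1474)) = -10106*(15129 + (11962 + I*√9161)/(-25829)) = -10106*(15129 + (11962 + I*√9161)*(-1/25829)) = -10106*(15129 + (-11962/25829 - I*√9161/25829)) = -10106*(390754979/25829 - I*√9161/25829) = -3948969817774/25829 + 10106*I*√9161/25829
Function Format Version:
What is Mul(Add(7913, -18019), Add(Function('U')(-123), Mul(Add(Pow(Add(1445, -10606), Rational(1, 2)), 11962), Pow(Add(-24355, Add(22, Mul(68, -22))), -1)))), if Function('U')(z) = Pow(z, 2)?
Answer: Add(Rational(-3948969817774, 25829), Mul(Rational(10106, 25829), I, Pow(9161, Rational(1, 2)))) ≈ Add(-1.5289e+8, Mul(37.449, I))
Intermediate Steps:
Mul(Add(7913, -18019), Add(Function('U')(-123), Mul(Add(Pow(Add(1445, -10606), Rational(1, 2)), 11962), Pow(Add(-24355, Add(22, Mul(68, -22))), -1)))) = Mul(Add(7913, -18019), Add(Pow(-123, 2), Mul(Add(Pow(Add(1445, -10606), Rational(1, 2)), 11962), Pow(Add(-24355, Add(22, Mul(68, -22))), -1)))) = Mul(-10106, Add(15129, Mul(Add(Pow(-9161, Rational(1, 2)), 11962), Pow(Add(-24355, Add(22, -1496)), -1)))) = Mul(-10106, Add(15129, Mul(Add(Mul(I, Pow(9161, Rational(1, 2))), 11962), Pow(Add(-24355, -1474), -1)))) = Mul(-10106, Add(15129, Mul(Add(11962, Mul(I, Pow(9161, Rational(1, 2)))), Pow(-25829, -1)))) = Mul(-10106, Add(15129, Mul(Add(11962, Mul(I, Pow(9161, Rational(1, 2)))), Rational(-1, 25829)))) = Mul(-10106, Add(15129, Add(Rational(-11962, 25829), Mul(Rational(-1, 25829), I, Pow(9161, Rational(1, 2)))))) = Mul(-10106, Add(Rational(390754979, 25829), Mul(Rational(-1, 25829), I, Pow(9161, Rational(1, 2))))) = Add(Rational(-3948969817774, 25829), Mul(Rational(10106, 25829), I, Pow(9161, Rational(1, 2))))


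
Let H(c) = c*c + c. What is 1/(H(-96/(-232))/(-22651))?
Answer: -19049491/492 ≈ -38719.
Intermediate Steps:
H(c) = c + c**2 (H(c) = c**2 + c = c + c**2)
1/(H(-96/(-232))/(-22651)) = 1/(((-96/(-232))*(1 - 96/(-232)))/(-22651)) = 1/(((-96*(-1/232))*(1 - 96*(-1/232)))*(-1/22651)) = 1/((12*(1 + 12/29)/29)*(-1/22651)) = 1/(((12/29)*(41/29))*(-1/22651)) = 1/((492/841)*(-1/22651)) = 1/(-492/19049491) = -19049491/492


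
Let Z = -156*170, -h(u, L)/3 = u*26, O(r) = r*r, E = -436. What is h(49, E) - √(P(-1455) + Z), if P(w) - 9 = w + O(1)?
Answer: -3822 - I*√27965 ≈ -3822.0 - 167.23*I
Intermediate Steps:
O(r) = r²
P(w) = 10 + w (P(w) = 9 + (w + 1²) = 9 + (w + 1) = 9 + (1 + w) = 10 + w)
h(u, L) = -78*u (h(u, L) = -3*u*26 = -78*u)
Z = -26520
h(49, E) - √(P(-1455) + Z) = -78*49 - √((10 - 1455) - 26520) = -3822 - √(-1445 - 26520) = -3822 - √(-27965) = -3822 - I*√27965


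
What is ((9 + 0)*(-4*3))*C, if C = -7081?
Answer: 764748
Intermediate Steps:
((9 + 0)*(-4*3))*C = ((9 + 0)*(-4*3))*(-7081) = (9*(-12))*(-7081) = -108*(-7081) = 764748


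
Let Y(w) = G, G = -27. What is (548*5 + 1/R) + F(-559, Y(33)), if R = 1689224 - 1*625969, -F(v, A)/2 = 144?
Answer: 2607101261/1063255 ≈ 2452.0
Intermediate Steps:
Y(w) = -27
F(v, A) = -288 (F(v, A) = -2*144 = -288)
R = 1063255 (R = 1689224 - 625969 = 1063255)
(548*5 + 1/R) + F(-559, Y(33)) = (548*5 + 1/1063255) - 288 = (2740 + 1/1063255) - 288 = 2913318701/1063255 - 288 = 2607101261/1063255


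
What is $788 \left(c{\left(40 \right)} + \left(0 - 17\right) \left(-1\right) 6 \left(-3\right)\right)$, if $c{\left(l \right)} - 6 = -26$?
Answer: $-256888$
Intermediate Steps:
$c{\left(l \right)} = -20$ ($c{\left(l \right)} = 6 - 26 = -20$)
$788 \left(c{\left(40 \right)} + \left(0 - 17\right) \left(-1\right) 6 \left(-3\right)\right) = 788 \left(-20 + \left(0 - 17\right) \left(-1\right) 6 \left(-3\right)\right) = 788 \left(-20 - 17 \left(\left(-6\right) \left(-3\right)\right)\right) = 788 \left(-20 - 306\right) = 788 \left(-326\right) = -256888$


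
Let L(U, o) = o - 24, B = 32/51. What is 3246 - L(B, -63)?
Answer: 3333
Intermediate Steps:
B = 32/51 (B = 32*(1/51) = 32/51 ≈ 0.62745)
L(U, o) = -24 + o
3246 - L(B, -63) = 3246 - (-24 - 63) = 3246 - 1*(-87) = 3246 + 87 = 3333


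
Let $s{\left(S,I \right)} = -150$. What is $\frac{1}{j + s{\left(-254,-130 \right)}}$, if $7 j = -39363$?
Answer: $- \frac{7}{40413} \approx -0.00017321$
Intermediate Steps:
$j = - \frac{39363}{7}$ ($j = \frac{1}{7} \left(-39363\right) = - \frac{39363}{7} \approx -5623.3$)
$\frac{1}{j + s{\left(-254,-130 \right)}} = \frac{1}{- \frac{39363}{7} - 150} = \frac{1}{- \frac{40413}{7}} = - \frac{7}{40413}$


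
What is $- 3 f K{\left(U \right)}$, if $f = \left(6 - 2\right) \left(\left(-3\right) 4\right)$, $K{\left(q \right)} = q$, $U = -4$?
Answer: $-576$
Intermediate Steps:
$f = -48$ ($f = 4 \left(-12\right) = -48$)
$- 3 f K{\left(U \right)} = \left(-3\right) \left(-48\right) \left(-4\right) = 144 \left(-4\right) = -576$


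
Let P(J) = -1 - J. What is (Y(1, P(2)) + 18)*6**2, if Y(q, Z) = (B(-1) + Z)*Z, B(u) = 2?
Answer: 756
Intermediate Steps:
Y(q, Z) = Z*(2 + Z) (Y(q, Z) = (2 + Z)*Z = Z*(2 + Z))
(Y(1, P(2)) + 18)*6**2 = ((-1 - 1*2)*(2 + (-1 - 1*2)) + 18)*6**2 = ((-1 - 2)*(2 + (-1 - 2)) + 18)*36 = (-3*(2 - 3) + 18)*36 = (-3*(-1) + 18)*36 = (3 + 18)*36 = 21*36 = 756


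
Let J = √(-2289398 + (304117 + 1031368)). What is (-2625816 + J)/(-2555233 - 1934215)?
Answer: 328227/561181 - I*√953913/4489448 ≈ 0.58489 - 0.00021755*I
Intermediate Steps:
J = I*√953913 (J = √(-2289398 + 1335485) = √(-953913) = I*√953913 ≈ 976.68*I)
(-2625816 + J)/(-2555233 - 1934215) = (-2625816 + I*√953913)/(-2555233 - 1934215) = (-2625816 + I*√953913)/(-4489448) = (-2625816 + I*√953913)*(-1/4489448) = 328227/561181 - I*√953913/4489448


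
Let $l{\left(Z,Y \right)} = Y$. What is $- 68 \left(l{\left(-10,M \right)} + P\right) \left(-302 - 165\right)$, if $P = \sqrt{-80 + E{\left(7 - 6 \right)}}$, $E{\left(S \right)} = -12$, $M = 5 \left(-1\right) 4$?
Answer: $-635120 + 63512 i \sqrt{23} \approx -6.3512 \cdot 10^{5} + 3.0459 \cdot 10^{5} i$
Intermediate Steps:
$M = -20$ ($M = \left(-5\right) 4 = -20$)
$P = 2 i \sqrt{23}$ ($P = \sqrt{-80 - 12} = \sqrt{-92} = 2 i \sqrt{23} \approx 9.5917 i$)
$- 68 \left(l{\left(-10,M \right)} + P\right) \left(-302 - 165\right) = - 68 \left(-20 + 2 i \sqrt{23}\right) \left(-302 - 165\right) = - 68 \left(-20 + 2 i \sqrt{23}\right) \left(-467\right) = - 68 \left(9340 - 934 i \sqrt{23}\right) = -635120 + 63512 i \sqrt{23}$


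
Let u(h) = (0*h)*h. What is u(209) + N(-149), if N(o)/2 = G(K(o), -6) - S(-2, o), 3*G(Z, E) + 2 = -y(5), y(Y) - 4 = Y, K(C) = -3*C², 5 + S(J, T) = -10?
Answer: 68/3 ≈ 22.667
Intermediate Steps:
S(J, T) = -15 (S(J, T) = -5 - 10 = -15)
u(h) = 0 (u(h) = 0*h = 0)
y(Y) = 4 + Y
G(Z, E) = -11/3 (G(Z, E) = -⅔ + (-(4 + 5))/3 = -⅔ + (-1*9)/3 = -⅔ + (⅓)*(-9) = -⅔ - 3 = -11/3)
N(o) = 68/3 (N(o) = 2*(-11/3 - 1*(-15)) = 2*(-11/3 + 15) = 2*(34/3) = 68/3)
u(209) + N(-149) = 0 + 68/3 = 68/3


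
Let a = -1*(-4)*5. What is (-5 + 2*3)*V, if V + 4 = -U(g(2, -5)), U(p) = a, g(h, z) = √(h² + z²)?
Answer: -24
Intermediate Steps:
a = 20 (a = 4*5 = 20)
U(p) = 20
V = -24 (V = -4 - 1*20 = -4 - 20 = -24)
(-5 + 2*3)*V = (-5 + 2*3)*(-24) = (-5 + 6)*(-24) = 1*(-24) = -24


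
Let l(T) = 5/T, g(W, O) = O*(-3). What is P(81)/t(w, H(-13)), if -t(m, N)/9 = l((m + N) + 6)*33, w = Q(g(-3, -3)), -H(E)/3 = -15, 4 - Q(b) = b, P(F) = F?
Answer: -138/55 ≈ -2.5091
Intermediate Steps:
g(W, O) = -3*O
Q(b) = 4 - b
H(E) = 45 (H(E) = -3*(-15) = 45)
w = -5 (w = 4 - (-3)*(-3) = 4 - 1*9 = 4 - 9 = -5)
t(m, N) = -1485/(6 + N + m) (t(m, N) = -9*5/((m + N) + 6)*33 = -9*5/((N + m) + 6)*33 = -9*5/(6 + N + m)*33 = -1485/(6 + N + m))
P(81)/t(w, H(-13)) = 81/((-1485/(6 + 45 - 5))) = 81/((-1485/46)) = 81/((-1485*1/46)) = 81/(-1485/46) = 81*(-46/1485) = -138/55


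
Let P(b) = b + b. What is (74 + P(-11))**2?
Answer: 2704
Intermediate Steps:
P(b) = 2*b
(74 + P(-11))**2 = (74 + 2*(-11))**2 = (74 - 22)**2 = 52**2 = 2704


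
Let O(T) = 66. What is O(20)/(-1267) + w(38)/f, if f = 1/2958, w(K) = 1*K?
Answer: 142415802/1267 ≈ 1.1240e+5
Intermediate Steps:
w(K) = K
f = 1/2958 ≈ 0.00033807
O(20)/(-1267) + w(38)/f = 66/(-1267) + 38/(1/2958) = 66*(-1/1267) + 38*2958 = -66/1267 + 112404 = 142415802/1267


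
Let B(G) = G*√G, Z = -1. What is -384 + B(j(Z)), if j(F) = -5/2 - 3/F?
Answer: -384 + √2/4 ≈ -383.65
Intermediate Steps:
j(F) = -5/2 - 3/F (j(F) = -5*½ - 3/F = -5/2 - 3/F)
B(G) = G^(3/2)
-384 + B(j(Z)) = -384 + (-5/2 - 3/(-1))^(3/2) = -384 + (-5/2 - 3*(-1))^(3/2) = -384 + (-5/2 + 3)^(3/2) = -384 + (½)^(3/2) = -384 + √2/4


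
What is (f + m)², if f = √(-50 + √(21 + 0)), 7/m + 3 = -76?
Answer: (7 - 79*I*√(50 - √21))²/6241 ≈ -45.41 - 1.1943*I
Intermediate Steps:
m = -7/79 (m = 7/(-3 - 76) = 7/(-79) = 7*(-1/79) = -7/79 ≈ -0.088608)
f = √(-50 + √21) ≈ 6.7392*I
(f + m)² = (√(-50 + √21) - 7/79)² = (-7/79 + √(-50 + √21))²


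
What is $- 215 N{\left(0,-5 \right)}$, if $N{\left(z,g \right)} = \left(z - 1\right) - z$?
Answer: $215$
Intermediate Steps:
$N{\left(z,g \right)} = -1$ ($N{\left(z,g \right)} = \left(-1 + z\right) - z = -1$)
$- 215 N{\left(0,-5 \right)} = \left(-215\right) \left(-1\right) = 215$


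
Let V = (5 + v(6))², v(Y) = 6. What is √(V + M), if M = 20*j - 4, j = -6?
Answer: I*√3 ≈ 1.732*I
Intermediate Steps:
M = -124 (M = 20*(-6) - 4 = -120 - 4 = -124)
V = 121 (V = (5 + 6)² = 11² = 121)
√(V + M) = √(121 - 124) = √(-3) = I*√3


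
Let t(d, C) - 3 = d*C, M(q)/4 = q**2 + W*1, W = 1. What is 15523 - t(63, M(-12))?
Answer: -21020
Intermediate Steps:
M(q) = 4 + 4*q**2 (M(q) = 4*(q**2 + 1*1) = 4*(q**2 + 1) = 4*(1 + q**2) = 4 + 4*q**2)
t(d, C) = 3 + C*d (t(d, C) = 3 + d*C = 3 + C*d)
15523 - t(63, M(-12)) = 15523 - (3 + (4 + 4*(-12)**2)*63) = 15523 - (3 + (4 + 4*144)*63) = 15523 - (3 + (4 + 576)*63) = 15523 - (3 + 580*63) = 15523 - (3 + 36540) = 15523 - 1*36543 = 15523 - 36543 = -21020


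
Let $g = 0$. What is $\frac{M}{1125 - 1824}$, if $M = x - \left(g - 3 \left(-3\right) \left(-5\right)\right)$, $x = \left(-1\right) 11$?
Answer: $- \frac{34}{699} \approx -0.048641$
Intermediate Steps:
$x = -11$
$M = 34$ ($M = -11 + \left(3 \left(-3\right) \left(-5\right) - 0\right) = -11 + \left(\left(-9\right) \left(-5\right) + 0\right) = -11 + \left(45 + 0\right) = -11 + 45 = 34$)
$\frac{M}{1125 - 1824} = \frac{34}{1125 - 1824} = \frac{34}{-699} = 34 \left(- \frac{1}{699}\right) = - \frac{34}{699}$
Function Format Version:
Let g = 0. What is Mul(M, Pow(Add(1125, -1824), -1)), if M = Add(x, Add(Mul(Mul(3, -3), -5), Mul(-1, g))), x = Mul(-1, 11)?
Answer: Rational(-34, 699) ≈ -0.048641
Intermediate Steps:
x = -11
M = 34 (M = Add(-11, Add(Mul(Mul(3, -3), -5), Mul(-1, 0))) = Add(-11, Add(Mul(-9, -5), 0)) = Add(-11, Add(45, 0)) = Add(-11, 45) = 34)
Mul(M, Pow(Add(1125, -1824), -1)) = Mul(34, Pow(Add(1125, -1824), -1)) = Mul(34, Pow(-699, -1)) = Mul(34, Rational(-1, 699)) = Rational(-34, 699)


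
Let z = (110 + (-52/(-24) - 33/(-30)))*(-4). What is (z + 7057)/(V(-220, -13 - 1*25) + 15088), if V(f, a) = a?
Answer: 99059/225750 ≈ 0.43880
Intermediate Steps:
z = -6796/15 (z = (110 + (-52*(-1/24) - 33*(-1/30)))*(-4) = (110 + (13/6 + 11/10))*(-4) = (110 + 49/15)*(-4) = (1699/15)*(-4) = -6796/15 ≈ -453.07)
(z + 7057)/(V(-220, -13 - 1*25) + 15088) = (-6796/15 + 7057)/((-13 - 1*25) + 15088) = 99059/(15*((-13 - 25) + 15088)) = 99059/(15*(-38 + 15088)) = (99059/15)/15050 = (99059/15)*(1/15050) = 99059/225750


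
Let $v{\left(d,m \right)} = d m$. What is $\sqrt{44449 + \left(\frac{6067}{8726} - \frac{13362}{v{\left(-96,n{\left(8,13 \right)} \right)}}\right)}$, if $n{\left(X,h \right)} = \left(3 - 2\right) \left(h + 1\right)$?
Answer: $\frac{\sqrt{2654070133406426}}{244328} \approx 210.85$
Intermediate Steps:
$n{\left(X,h \right)} = 1 + h$ ($n{\left(X,h \right)} = 1 \left(1 + h\right) = 1 + h$)
$\sqrt{44449 + \left(\frac{6067}{8726} - \frac{13362}{v{\left(-96,n{\left(8,13 \right)} \right)}}\right)} = \sqrt{44449 - \left(- \frac{6067}{8726} + 13362 \left(- \frac{1}{96 \left(1 + 13\right)}\right)\right)} = \sqrt{44449 - \left(- \frac{6067}{8726} + \frac{13362}{\left(-96\right) 14}\right)} = \sqrt{44449 - \left(- \frac{6067}{8726} + \frac{13362}{-1344}\right)} = \sqrt{44449 + \left(\frac{6067}{8726} - - \frac{2227}{224}\right)} = \sqrt{44449 + \left(\frac{6067}{8726} + \frac{2227}{224}\right)} = \sqrt{44449 + \frac{10395905}{977312}} = \sqrt{\frac{43450936993}{977312}} = \frac{\sqrt{2654070133406426}}{244328}$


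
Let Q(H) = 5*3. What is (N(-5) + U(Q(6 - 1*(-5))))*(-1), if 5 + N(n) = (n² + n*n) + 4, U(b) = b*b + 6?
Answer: -280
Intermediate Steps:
Q(H) = 15
U(b) = 6 + b² (U(b) = b² + 6 = 6 + b²)
N(n) = -1 + 2*n² (N(n) = -5 + ((n² + n*n) + 4) = -5 + ((n² + n²) + 4) = -5 + (2*n² + 4) = -5 + (4 + 2*n²) = -1 + 2*n²)
(N(-5) + U(Q(6 - 1*(-5))))*(-1) = ((-1 + 2*(-5)²) + (6 + 15²))*(-1) = ((-1 + 2*25) + (6 + 225))*(-1) = ((-1 + 50) + 231)*(-1) = (49 + 231)*(-1) = 280*(-1) = -280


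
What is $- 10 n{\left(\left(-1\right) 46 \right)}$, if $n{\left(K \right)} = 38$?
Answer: $-380$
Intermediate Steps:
$- 10 n{\left(\left(-1\right) 46 \right)} = \left(-10\right) 38 = -380$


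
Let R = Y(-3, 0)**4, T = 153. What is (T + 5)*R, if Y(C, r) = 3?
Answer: 12798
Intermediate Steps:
R = 81 (R = 3**4 = 81)
(T + 5)*R = (153 + 5)*81 = 158*81 = 12798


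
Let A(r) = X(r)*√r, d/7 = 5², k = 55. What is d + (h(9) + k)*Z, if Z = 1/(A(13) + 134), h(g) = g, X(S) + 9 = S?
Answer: 778619/4437 - 64*√13/4437 ≈ 175.43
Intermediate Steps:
X(S) = -9 + S
d = 175 (d = 7*5² = 7*25 = 175)
A(r) = √r*(-9 + r) (A(r) = (-9 + r)*√r = √r*(-9 + r))
Z = 1/(134 + 4*√13) (Z = 1/(√13*(-9 + 13) + 134) = 1/(√13*4 + 134) = 1/(4*√13 + 134) = 1/(134 + 4*√13) ≈ 0.0067375)
d + (h(9) + k)*Z = 175 + (9 + 55)*(67/8874 - √13/4437) = 175 + 64*(67/8874 - √13/4437) = 175 + (2144/4437 - 64*√13/4437) = 778619/4437 - 64*√13/4437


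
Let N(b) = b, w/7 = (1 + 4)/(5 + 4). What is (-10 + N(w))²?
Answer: 3025/81 ≈ 37.346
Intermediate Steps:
w = 35/9 (w = 7*((1 + 4)/(5 + 4)) = 7*(5/9) = 35/9 ≈ 3.8889)
(-10 + N(w))² = (-10 + 35/9)² = (-55/9)² = 3025/81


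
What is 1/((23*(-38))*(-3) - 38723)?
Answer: -1/36101 ≈ -2.7700e-5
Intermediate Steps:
1/((23*(-38))*(-3) - 38723) = 1/(-874*(-3) - 38723) = 1/(2622 - 38723) = 1/(-36101) = -1/36101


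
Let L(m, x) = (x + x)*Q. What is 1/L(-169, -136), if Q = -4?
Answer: 1/1088 ≈ 0.00091912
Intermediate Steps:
L(m, x) = -8*x (L(m, x) = (x + x)*(-4) = (2*x)*(-4) = -8*x)
1/L(-169, -136) = 1/(-8*(-136)) = 1/1088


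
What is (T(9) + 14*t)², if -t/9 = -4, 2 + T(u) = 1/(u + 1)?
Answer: 25210441/100 ≈ 2.5210e+5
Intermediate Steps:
T(u) = -2 + 1/(1 + u) (T(u) = -2 + 1/(u + 1) = -2 + 1/(1 + u))
t = 36 (t = -9*(-4) = 36)
(T(9) + 14*t)² = ((-1 - 2*9)/(1 + 9) + 14*36)² = ((-1 - 18)/10 + 504)² = ((⅒)*(-19) + 504)² = (-19/10 + 504)² = (5021/10)² = 25210441/100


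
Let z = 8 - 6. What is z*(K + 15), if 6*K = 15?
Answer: 35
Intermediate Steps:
K = 5/2 (K = (1/6)*15 = 5/2 ≈ 2.5000)
z = 2
z*(K + 15) = 2*(5/2 + 15) = 2*(35/2) = 35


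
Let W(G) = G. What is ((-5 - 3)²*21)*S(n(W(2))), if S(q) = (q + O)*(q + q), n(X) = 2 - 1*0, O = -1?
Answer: 5376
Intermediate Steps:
n(X) = 2 (n(X) = 2 + 0 = 2)
S(q) = 2*q*(-1 + q) (S(q) = (q - 1)*(q + q) = (-1 + q)*(2*q) = 2*q*(-1 + q))
((-5 - 3)²*21)*S(n(W(2))) = ((-5 - 3)²*21)*(2*2*(-1 + 2)) = ((-8)²*21)*(2*2*1) = (64*21)*4 = 1344*4 = 5376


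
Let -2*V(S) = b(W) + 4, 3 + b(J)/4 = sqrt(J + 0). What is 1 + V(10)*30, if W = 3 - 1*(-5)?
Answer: 121 - 120*sqrt(2) ≈ -48.706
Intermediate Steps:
W = 8 (W = 3 + 5 = 8)
b(J) = -12 + 4*sqrt(J) (b(J) = -12 + 4*sqrt(J + 0) = -12 + 4*sqrt(J))
V(S) = 4 - 4*sqrt(2) (V(S) = -((-12 + 4*sqrt(8)) + 4)/2 = -((-12 + 4*(2*sqrt(2))) + 4)/2 = -((-12 + 8*sqrt(2)) + 4)/2 = -(-8 + 8*sqrt(2))/2 = 4 - 4*sqrt(2))
1 + V(10)*30 = 1 + (4 - 4*sqrt(2))*30 = 1 + (120 - 120*sqrt(2)) = 121 - 120*sqrt(2)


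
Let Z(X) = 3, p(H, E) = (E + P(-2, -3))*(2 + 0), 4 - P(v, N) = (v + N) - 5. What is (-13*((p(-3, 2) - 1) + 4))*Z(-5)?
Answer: -1365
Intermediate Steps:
P(v, N) = 9 - N - v (P(v, N) = 4 - ((v + N) - 5) = 4 - ((N + v) - 5) = 4 - (-5 + N + v) = 4 + (5 - N - v) = 9 - N - v)
p(H, E) = 28 + 2*E (p(H, E) = (E + (9 - 1*(-3) - 1*(-2)))*(2 + 0) = (E + (9 + 3 + 2))*2 = (E + 14)*2 = (14 + E)*2 = 28 + 2*E)
(-13*((p(-3, 2) - 1) + 4))*Z(-5) = -13*(((28 + 2*2) - 1) + 4)*3 = -13*(((28 + 4) - 1) + 4)*3 = -13*((32 - 1) + 4)*3 = -13*(31 + 4)*3 = -13*35*3 = -455*3 = -1365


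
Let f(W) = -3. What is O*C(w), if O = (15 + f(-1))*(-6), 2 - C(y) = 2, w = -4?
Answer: 0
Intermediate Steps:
C(y) = 0 (C(y) = 2 - 1*2 = 2 - 2 = 0)
O = -72 (O = (15 - 3)*(-6) = 12*(-6) = -72)
O*C(w) = -72*0 = 0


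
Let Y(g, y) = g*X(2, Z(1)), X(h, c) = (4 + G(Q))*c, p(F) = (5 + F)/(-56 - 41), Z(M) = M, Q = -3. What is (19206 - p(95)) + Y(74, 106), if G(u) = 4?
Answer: 1920506/97 ≈ 19799.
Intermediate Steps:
p(F) = -5/97 - F/97 (p(F) = (5 + F)/(-97) = (5 + F)*(-1/97) = -5/97 - F/97)
X(h, c) = 8*c (X(h, c) = (4 + 4)*c = 8*c)
Y(g, y) = 8*g (Y(g, y) = g*(8*1) = g*8 = 8*g)
(19206 - p(95)) + Y(74, 106) = (19206 - (-5/97 - 1/97*95)) + 8*74 = (19206 - (-5/97 - 95/97)) + 592 = (19206 - 1*(-100/97)) + 592 = (19206 + 100/97) + 592 = 1863082/97 + 592 = 1920506/97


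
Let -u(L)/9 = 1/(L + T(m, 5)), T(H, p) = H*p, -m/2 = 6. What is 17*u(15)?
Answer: 17/5 ≈ 3.4000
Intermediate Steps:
m = -12 (m = -2*6 = -12)
u(L) = -9/(-60 + L) (u(L) = -9/(L - 12*5) = -9/(L - 60) = -9/(-60 + L))
17*u(15) = 17*(-9/(-60 + 15)) = 17*(-9/(-45)) = 17*(-9*(-1/45)) = 17*(⅕) = 17/5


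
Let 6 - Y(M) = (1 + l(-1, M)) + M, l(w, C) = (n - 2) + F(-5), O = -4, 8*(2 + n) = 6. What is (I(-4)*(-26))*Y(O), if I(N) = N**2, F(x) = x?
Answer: -7176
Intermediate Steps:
n = -5/4 (n = -2 + (1/8)*6 = -2 + 3/4 = -5/4 ≈ -1.2500)
l(w, C) = -33/4 (l(w, C) = (-5/4 - 2) - 5 = -13/4 - 5 = -33/4)
Y(M) = 53/4 - M (Y(M) = 6 - ((1 - 33/4) + M) = 6 - (-29/4 + M) = 6 + (29/4 - M) = 53/4 - M)
(I(-4)*(-26))*Y(O) = ((-4)**2*(-26))*(53/4 - 1*(-4)) = (16*(-26))*(53/4 + 4) = -416*69/4 = -7176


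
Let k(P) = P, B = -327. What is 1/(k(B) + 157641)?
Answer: 1/157314 ≈ 6.3567e-6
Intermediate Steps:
1/(k(B) + 157641) = 1/(-327 + 157641) = 1/157314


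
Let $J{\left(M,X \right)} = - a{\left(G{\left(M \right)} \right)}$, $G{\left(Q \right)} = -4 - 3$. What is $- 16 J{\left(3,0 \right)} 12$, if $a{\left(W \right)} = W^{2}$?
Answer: $9408$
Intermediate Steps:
$G{\left(Q \right)} = -7$
$J{\left(M,X \right)} = -49$ ($J{\left(M,X \right)} = - \left(-7\right)^{2} = \left(-1\right) 49 = -49$)
$- 16 J{\left(3,0 \right)} 12 = \left(-16\right) \left(-49\right) 12 = 784 \cdot 12 = 9408$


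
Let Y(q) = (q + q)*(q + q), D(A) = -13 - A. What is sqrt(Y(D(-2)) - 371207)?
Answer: I*sqrt(370723) ≈ 608.87*I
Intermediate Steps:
Y(q) = 4*q**2 (Y(q) = (2*q)*(2*q) = 4*q**2)
sqrt(Y(D(-2)) - 371207) = sqrt(4*(-13 - 1*(-2))**2 - 371207) = sqrt(4*(-13 + 2)**2 - 371207) = sqrt(4*(-11)**2 - 371207) = sqrt(4*121 - 371207) = sqrt(484 - 371207) = sqrt(-370723) = I*sqrt(370723)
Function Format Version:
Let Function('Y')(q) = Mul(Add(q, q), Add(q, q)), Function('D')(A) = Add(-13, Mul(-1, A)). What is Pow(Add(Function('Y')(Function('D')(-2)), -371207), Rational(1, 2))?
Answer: Mul(I, Pow(370723, Rational(1, 2))) ≈ Mul(608.87, I)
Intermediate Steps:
Function('Y')(q) = Mul(4, Pow(q, 2)) (Function('Y')(q) = Mul(Mul(2, q), Mul(2, q)) = Mul(4, Pow(q, 2)))
Pow(Add(Function('Y')(Function('D')(-2)), -371207), Rational(1, 2)) = Pow(Add(Mul(4, Pow(Add(-13, Mul(-1, -2)), 2)), -371207), Rational(1, 2)) = Pow(Add(Mul(4, Pow(Add(-13, 2), 2)), -371207), Rational(1, 2)) = Pow(Add(Mul(4, Pow(-11, 2)), -371207), Rational(1, 2)) = Pow(Add(Mul(4, 121), -371207), Rational(1, 2)) = Pow(Add(484, -371207), Rational(1, 2)) = Pow(-370723, Rational(1, 2)) = Mul(I, Pow(370723, Rational(1, 2)))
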